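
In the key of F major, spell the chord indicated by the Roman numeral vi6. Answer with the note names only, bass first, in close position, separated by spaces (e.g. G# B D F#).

F A D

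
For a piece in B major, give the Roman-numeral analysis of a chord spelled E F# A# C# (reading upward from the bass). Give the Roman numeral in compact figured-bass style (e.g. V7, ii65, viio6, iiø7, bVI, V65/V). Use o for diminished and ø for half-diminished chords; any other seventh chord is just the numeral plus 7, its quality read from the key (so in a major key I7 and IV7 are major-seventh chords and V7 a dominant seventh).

The pitches F#-A#-C#-E form a dominant seventh chord rooted on F#.
In B major, F# is the dominant; the diatonic dominant seventh chord there is V7.
With E in the bass the chord is in third inversion, so the figured bass is 42.

V42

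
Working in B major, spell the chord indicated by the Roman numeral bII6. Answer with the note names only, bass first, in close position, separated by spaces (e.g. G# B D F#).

E G C

bII6 is the Neapolitan sixth — a major triad on the lowered second degree, here in its customary first inversion. In B major that root is C.
So the chord is C-E-G.
With the 6 figure the chord is in first inversion; from the bass E upward in close position it reads E-G-C.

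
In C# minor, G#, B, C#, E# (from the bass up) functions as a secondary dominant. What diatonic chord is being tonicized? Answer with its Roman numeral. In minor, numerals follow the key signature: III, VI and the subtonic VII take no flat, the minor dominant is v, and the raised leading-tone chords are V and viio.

The chord is a dominant seventh chord on C#.
A dominant resolves down a perfect fifth: C# → F#. In C# minor, F# is scale degree 4, i.e. iv.

iv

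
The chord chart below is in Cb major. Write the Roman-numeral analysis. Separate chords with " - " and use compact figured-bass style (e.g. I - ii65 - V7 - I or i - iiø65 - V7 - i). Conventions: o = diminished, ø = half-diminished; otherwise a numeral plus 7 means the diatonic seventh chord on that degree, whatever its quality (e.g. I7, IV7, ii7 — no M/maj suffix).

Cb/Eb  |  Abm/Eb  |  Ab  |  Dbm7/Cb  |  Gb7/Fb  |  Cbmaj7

Cb/Eb: major triad on Cb = scale degree 1 → I6.
Abm/Eb: root Ab is the submediant; minor triad there is vi64.
Ab: a major triad on Ab, the applied dominant of ii → V/ii.
Dbm7/Cb: minor seventh chord on Db = scale degree 2 → ii42.
Gb7/Fb: root Gb is the dominant; dominant seventh chord there is V42.
Cbmaj7: root Cb is the tonic; major seventh chord there is I7.

I6 - vi64 - V/ii - ii42 - V42 - I7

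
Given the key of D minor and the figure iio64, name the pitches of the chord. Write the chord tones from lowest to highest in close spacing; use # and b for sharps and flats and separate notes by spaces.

The numeral's case and figure indicate a diminished triad. In D minor its root, scale degree 2, is E.
That chord is spelled E-G-Bb.
With the 64 figure the chord is in second inversion; from the bass Bb upward in close position it reads Bb-E-G.

Bb E G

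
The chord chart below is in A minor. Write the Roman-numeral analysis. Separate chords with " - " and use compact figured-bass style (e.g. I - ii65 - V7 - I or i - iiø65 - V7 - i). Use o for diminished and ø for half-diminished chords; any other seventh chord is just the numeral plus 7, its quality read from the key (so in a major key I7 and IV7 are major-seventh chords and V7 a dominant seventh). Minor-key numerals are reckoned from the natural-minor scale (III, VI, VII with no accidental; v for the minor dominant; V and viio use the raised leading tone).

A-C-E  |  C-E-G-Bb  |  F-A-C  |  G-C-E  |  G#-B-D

i - V7/VI - VI - III64 - viio

A-C-E has root A, degree 1 in A minor, so i.
C-E-G-Bb is the secondary dominant of VI (dominant seventh chord on C): V7/VI.
F-A-C: major triad on F = scale degree 6 → VI.
G-C-E: major triad on C = scale degree 3 → III64.
G#-B-D has root G#, degree 7 in A minor, so viio.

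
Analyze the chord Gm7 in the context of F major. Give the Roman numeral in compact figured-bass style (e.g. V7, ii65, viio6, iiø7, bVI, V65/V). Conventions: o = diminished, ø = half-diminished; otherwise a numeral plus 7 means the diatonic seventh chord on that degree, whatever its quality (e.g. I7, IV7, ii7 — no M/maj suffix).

ii7

The pitches G-Bb-D-F form a minor seventh chord rooted on G.
G is scale degree 2 in F major, and a minor seventh chord on that degree is written ii7.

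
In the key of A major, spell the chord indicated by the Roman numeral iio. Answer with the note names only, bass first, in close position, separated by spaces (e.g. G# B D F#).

B D F

iio is the diminished supertonic triad, borrowed from the parallel minor. In A major that root is B.
So the chord is B-D-F, a diminished triad.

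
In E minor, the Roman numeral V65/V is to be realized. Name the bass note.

A#

The applied chord V65/V is rooted on F#: F#-A#-C#-E.
The figure 65 means first inversion — the third is in the bass.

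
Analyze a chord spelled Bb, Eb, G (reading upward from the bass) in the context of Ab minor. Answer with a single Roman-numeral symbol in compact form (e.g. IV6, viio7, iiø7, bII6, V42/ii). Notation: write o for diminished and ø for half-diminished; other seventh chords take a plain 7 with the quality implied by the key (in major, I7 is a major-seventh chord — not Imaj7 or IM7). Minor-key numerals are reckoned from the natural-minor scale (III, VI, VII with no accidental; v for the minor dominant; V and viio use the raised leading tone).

V64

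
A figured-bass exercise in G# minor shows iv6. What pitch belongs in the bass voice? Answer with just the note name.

E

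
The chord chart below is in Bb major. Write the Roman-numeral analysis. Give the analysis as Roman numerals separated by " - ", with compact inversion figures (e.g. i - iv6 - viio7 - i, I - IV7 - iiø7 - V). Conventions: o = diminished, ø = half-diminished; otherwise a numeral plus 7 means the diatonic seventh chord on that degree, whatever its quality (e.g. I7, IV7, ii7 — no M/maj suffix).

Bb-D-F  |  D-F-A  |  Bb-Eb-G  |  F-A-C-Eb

Bb-D-F: root Bb is the tonic; major triad there is I.
D-F-A: minor triad on D = scale degree 3 → iii.
Bb-Eb-G has root Eb, degree 4 in Bb major, so IV64.
F-A-C-Eb: root F is the dominant; dominant seventh chord there is V7.

I - iii - IV64 - V7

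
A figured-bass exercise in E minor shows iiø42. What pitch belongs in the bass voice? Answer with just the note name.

iiø in E minor has root F#; the chord is F#-A-C-E.
The figure 42 means third inversion — the seventh is in the bass.

E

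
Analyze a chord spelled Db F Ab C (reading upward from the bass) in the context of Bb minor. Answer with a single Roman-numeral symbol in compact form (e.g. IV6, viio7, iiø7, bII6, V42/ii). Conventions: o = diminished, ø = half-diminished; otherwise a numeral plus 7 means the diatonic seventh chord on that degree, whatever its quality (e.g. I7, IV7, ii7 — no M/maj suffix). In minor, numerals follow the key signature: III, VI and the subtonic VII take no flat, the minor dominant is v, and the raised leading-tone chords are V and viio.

III7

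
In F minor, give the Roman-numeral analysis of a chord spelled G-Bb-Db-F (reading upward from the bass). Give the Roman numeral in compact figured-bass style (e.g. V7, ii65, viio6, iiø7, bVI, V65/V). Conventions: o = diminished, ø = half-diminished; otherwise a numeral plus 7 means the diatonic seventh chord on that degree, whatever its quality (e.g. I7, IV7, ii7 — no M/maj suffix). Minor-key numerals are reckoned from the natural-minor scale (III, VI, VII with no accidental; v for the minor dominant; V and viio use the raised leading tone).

The pitches G-Bb-Db-F form a half-diminished seventh chord rooted on G.
In F minor, G is the supertonic; the diatonic half-diminished seventh chord there is iiø7.

iiø7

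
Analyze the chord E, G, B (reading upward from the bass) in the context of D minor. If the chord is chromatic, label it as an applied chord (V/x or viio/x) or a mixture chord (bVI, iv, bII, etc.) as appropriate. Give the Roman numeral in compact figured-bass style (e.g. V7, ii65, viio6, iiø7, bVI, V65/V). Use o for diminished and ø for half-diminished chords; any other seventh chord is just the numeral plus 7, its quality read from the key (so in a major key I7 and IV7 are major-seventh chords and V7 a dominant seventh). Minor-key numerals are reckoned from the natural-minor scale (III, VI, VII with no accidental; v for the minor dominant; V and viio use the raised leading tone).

ii

The pitches E-G-B form a minor triad rooted on E.
E is the second degree of D minor. This is the minor supertonic, borrowed from the parallel major (the Dorian ii).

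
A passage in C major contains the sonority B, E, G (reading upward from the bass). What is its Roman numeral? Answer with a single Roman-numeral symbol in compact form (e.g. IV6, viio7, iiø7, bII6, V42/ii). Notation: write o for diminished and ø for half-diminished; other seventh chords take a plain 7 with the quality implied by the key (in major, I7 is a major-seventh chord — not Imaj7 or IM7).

The pitches E-G-B form a minor triad rooted on E.
In C major, E is the mediant; the diatonic minor triad there is iii.
With B in the bass the chord is in second inversion, so the figured bass is 64.

iii64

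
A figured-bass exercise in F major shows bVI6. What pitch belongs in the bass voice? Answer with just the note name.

F

bVI in F major has root Db; the chord is Db-F-Ab.
The figure 6 means first inversion — the third is in the bass.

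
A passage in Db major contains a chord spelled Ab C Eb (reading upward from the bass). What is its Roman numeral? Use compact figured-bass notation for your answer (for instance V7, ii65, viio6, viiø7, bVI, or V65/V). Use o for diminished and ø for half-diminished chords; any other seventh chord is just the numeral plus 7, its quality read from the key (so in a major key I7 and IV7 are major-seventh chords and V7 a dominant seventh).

Stacked in thirds the chord is Ab-C-Eb: a major triad on Ab.
Ab is scale degree 5 in Db major, and a major triad on that degree is written V.

V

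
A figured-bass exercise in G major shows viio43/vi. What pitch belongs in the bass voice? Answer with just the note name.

A

The applied chord viio43/vi is rooted on D#: D#-F#-A-C.
The figure 43 means second inversion — the fifth is in the bass.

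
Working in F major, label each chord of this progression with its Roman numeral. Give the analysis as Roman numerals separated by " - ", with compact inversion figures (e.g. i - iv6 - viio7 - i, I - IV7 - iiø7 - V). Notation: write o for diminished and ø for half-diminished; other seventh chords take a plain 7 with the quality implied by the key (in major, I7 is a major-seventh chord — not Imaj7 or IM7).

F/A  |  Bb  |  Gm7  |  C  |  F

I6 - IV - ii7 - V - I

F/A: major triad on F = scale degree 1 → I6.
Bb has root Bb, degree 4 in F major, so IV.
Gm7: root G is the supertonic; minor seventh chord there is ii7.
C: root C is the dominant; major triad there is V.
F: major triad on F = scale degree 1 → I.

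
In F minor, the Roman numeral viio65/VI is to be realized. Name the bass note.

The applied chord viio65/VI is rooted on C: C-Eb-Gb-Bbb.
The figure 65 means first inversion — the third is in the bass.

Eb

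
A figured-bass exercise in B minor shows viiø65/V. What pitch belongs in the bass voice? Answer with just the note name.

G#

The applied chord viiø65/V is rooted on E#: E#-G#-B-D#.
The figure 65 means first inversion — the third is in the bass.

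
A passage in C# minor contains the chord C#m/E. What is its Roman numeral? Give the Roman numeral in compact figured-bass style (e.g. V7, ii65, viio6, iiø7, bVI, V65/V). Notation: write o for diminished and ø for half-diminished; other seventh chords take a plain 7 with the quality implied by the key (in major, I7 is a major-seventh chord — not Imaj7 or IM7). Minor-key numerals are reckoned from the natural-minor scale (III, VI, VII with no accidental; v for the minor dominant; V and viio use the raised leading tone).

i6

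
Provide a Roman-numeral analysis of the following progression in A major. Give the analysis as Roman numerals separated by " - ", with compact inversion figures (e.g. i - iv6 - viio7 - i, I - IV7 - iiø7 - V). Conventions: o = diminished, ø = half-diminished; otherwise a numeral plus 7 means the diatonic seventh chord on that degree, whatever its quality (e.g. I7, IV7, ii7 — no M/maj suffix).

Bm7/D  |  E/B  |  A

Bm7/D: minor seventh chord on B = scale degree 2 → ii65.
E/B: major triad on E = scale degree 5 → V64.
A: root A is the tonic; major triad there is I.

ii65 - V64 - I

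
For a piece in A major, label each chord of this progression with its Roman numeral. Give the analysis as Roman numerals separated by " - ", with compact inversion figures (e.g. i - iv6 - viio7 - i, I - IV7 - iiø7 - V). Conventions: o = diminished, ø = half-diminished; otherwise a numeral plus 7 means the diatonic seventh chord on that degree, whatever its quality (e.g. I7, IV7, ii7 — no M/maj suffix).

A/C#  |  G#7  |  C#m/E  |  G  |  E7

I6 - V7/iii - iii6 - bVII - V7

A/C# has root A, degree 1 in A major, so I6.
G#7: a dominant seventh chord on G#, the applied dominant of iii → V7/iii.
C#m/E has root C#, degree 3 in A major, so iii6.
G: G with this quality isn't in the key; it's bVII, borrowed from the parallel minor.
E7: dominant seventh chord on E = scale degree 5 → V7.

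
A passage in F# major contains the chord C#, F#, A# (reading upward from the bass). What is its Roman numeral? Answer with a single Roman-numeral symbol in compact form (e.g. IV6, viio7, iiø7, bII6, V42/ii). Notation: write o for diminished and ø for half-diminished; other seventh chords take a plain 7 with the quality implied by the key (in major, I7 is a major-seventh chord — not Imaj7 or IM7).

The pitches F#-A#-C# form a major triad rooted on F#.
F# is scale degree 1 in F# major, and a major triad on that degree is written I.
With C# in the bass the chord is in second inversion, so the figured bass is 64.

I64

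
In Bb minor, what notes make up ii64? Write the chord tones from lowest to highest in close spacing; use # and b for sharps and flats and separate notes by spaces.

G C Eb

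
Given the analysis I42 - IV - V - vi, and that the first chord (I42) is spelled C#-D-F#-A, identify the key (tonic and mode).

D major

The chord Dmaj7/C# is a major seventh chord rooted on D; its label is I42.
If D is scale degree 1 and the mode makes that degree carry a major seventh chord, the tonic is D and the mode is major.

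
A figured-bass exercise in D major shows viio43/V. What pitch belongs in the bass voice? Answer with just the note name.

The applied chord viio43/V is rooted on G#: G#-B-D-F.
The figure 43 means second inversion — the fifth is in the bass.

D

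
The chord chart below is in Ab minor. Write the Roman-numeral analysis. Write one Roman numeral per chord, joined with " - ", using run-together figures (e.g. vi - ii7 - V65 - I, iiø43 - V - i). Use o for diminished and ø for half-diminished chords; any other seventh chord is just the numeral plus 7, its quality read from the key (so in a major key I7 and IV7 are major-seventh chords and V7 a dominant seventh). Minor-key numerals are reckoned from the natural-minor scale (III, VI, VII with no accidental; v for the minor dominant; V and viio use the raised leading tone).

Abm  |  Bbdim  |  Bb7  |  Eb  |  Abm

Abm: minor triad on Ab = scale degree 1 → i.
Bbdim: diminished triad on Bb = scale degree 2 → iio.
Bb7: chromatic; Bb is V of V, so V7/V.
Eb: root Eb is the dominant; major triad there is V.
Abm has root Ab, degree 1 in Ab minor, so i.

i - iio - V7/V - V - i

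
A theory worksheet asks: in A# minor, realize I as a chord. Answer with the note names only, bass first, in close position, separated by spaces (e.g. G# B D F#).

A# C## E#

I is the major tonic (Picardy third), borrowed from the parallel major. In A# minor that root is A#.
So the chord is A#-C##-E#, a major triad.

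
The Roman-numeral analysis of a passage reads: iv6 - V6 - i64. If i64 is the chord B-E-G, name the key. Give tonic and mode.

E minor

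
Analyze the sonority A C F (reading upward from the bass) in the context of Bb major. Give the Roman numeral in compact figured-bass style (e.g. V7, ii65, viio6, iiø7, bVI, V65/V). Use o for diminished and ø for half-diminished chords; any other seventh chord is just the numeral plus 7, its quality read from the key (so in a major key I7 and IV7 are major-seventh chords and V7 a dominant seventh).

Stacked in thirds the chord is F-A-C: a major triad on F.
F is scale degree 5 in Bb major, and a major triad on that degree is written V.
With A in the bass the chord is in first inversion, so the figured bass is 6.

V6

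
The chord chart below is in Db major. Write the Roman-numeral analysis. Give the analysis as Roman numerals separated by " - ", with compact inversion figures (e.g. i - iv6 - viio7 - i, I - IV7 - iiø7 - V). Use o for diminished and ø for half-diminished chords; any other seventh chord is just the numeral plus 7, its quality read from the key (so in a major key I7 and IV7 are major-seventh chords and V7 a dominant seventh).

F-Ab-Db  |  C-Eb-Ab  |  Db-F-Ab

I6 - V6 - I

F-Ab-Db: root Db is the tonic; major triad there is I6.
C-Eb-Ab has root Ab, degree 5 in Db major, so V6.
Db-F-Ab has root Db, degree 1 in Db major, so I.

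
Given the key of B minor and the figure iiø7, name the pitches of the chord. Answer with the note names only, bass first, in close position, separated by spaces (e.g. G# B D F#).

C# E G B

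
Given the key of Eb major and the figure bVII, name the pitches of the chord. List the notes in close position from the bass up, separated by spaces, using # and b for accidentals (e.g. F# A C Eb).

Scale degree 7 in Eb major is D; lowering it a half step gives Db. bVII is a major triad on the lowered seventh degree (the subtonic), borrowed from the parallel minor.
So the chord is Db-F-Ab, a major triad.

Db F Ab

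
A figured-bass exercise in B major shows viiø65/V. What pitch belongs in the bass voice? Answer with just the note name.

The applied chord viiø65/V is rooted on E#: E#-G#-B-D#.
The figure 65 means first inversion — the third is in the bass.

G#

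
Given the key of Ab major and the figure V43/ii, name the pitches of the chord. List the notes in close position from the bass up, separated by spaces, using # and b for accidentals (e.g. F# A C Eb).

C Eb F A

The slash means an applied dominant: we want the dominant of ii. In Ab major, ii is Bb minor, and its dominant is built on F.
Building a dominant seventh chord on F gives F-A-C-Eb.
With the 43 figure the chord is in second inversion; from the bass C upward in close position it reads C-Eb-F-A.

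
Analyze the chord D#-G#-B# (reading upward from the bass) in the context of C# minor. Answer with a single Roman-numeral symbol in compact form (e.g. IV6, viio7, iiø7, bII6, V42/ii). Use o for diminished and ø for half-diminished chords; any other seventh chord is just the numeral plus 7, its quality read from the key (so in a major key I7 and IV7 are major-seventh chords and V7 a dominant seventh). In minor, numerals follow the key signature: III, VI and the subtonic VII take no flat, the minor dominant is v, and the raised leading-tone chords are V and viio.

V64

The pitches G#-B#-D# form a major triad rooted on G#.
G# is scale degree 5 in C# minor, and a major triad on that degree is written V.
With D# in the bass the chord is in second inversion, so the figured bass is 64.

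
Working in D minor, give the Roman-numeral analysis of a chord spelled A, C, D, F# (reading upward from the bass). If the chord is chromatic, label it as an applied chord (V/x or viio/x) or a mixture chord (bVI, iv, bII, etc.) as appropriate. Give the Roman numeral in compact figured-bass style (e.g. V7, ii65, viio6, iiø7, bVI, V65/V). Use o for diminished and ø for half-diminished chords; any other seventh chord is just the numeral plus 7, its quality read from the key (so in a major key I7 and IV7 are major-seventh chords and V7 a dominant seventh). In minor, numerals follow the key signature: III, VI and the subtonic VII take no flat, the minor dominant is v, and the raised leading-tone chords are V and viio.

V43/iv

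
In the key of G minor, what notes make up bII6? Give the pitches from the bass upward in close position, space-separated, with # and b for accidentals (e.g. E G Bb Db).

Scale degree 2 in G minor is A; lowering it a half step gives Ab. bII6 is the Neapolitan sixth — a major triad on the lowered second degree, here in its customary first inversion.
So the chord is Ab-C-Eb, a major triad.
With the 6 figure the chord is in first inversion; from the bass C upward in close position it reads C-Eb-Ab.

C Eb Ab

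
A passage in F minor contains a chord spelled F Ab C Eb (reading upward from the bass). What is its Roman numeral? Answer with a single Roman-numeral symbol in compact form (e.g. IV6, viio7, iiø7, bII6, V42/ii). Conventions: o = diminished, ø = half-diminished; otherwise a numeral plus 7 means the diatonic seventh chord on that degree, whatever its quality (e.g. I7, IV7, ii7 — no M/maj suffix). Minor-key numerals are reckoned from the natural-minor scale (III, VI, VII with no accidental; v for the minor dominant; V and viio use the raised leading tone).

The pitches F-Ab-C-Eb form a minor seventh chord rooted on F.
In F minor, F is the tonic; the diatonic minor seventh chord there is i7.

i7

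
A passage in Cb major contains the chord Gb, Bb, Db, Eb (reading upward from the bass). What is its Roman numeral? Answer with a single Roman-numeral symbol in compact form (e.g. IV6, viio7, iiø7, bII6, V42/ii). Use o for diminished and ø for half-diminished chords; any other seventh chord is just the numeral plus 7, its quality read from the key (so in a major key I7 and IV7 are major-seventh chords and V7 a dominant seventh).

iii65

Stacked in thirds the chord is Eb-Gb-Bb-Db: a minor seventh chord on Eb.
In Cb major, Eb is the mediant; the diatonic minor seventh chord there is iii7.
With Gb in the bass the chord is in first inversion, so the figured bass is 65.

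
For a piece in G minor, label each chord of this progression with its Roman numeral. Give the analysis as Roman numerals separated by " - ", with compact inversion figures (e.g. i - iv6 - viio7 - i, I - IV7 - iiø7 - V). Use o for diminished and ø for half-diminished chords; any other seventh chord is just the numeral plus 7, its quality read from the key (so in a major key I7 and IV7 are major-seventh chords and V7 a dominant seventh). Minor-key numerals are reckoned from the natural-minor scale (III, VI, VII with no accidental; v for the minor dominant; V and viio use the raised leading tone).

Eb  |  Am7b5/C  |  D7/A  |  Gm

Eb: root Eb is the submediant; major triad there is VI.
Am7b5/C: half-diminished seventh chord on A = scale degree 2 → iiø65.
D7/A: root D is the dominant; dominant seventh chord there is V43.
Gm: minor triad on G = scale degree 1 → i.

VI - iiø65 - V43 - i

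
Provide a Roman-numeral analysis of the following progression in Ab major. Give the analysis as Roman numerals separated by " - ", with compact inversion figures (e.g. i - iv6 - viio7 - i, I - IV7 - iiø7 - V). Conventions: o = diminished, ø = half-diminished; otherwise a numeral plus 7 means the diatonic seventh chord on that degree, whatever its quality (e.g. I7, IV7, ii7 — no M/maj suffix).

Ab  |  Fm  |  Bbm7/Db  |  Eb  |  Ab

I - vi - ii65 - V - I

Ab: root Ab is the tonic; major triad there is I.
Fm: minor triad on F = scale degree 6 → vi.
Bbm7/Db has root Bb, degree 2 in Ab major, so ii65.
Eb: root Eb is the dominant; major triad there is V.
Ab has root Ab, degree 1 in Ab major, so I.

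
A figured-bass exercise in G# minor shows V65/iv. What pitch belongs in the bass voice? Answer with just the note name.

The applied chord V65/iv is rooted on G#: G#-B#-D#-F#.
The figure 65 means first inversion — the third is in the bass.

B#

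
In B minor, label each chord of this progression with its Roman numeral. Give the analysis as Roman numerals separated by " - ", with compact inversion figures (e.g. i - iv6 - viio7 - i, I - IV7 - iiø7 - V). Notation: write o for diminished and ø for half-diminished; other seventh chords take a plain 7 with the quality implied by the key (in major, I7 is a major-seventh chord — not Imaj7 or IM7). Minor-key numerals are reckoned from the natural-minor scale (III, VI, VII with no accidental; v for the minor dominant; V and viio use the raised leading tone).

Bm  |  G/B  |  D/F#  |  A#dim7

Bm: minor triad on B = scale degree 1 → i.
G/B: root G is the submediant; major triad there is VI6.
D/F# has root D, degree 3 in B minor, so III6.
A#dim7 has root A#, degree 7 in B minor, so viio7.

i - VI6 - III6 - viio7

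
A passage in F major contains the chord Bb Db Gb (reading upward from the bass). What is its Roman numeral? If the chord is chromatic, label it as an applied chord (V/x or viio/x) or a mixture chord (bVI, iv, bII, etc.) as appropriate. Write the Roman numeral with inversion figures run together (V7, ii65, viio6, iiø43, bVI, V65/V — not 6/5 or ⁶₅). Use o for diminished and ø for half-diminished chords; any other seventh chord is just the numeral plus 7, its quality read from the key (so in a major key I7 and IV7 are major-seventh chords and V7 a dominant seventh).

bII6

Stacked in thirds the chord is Gb-Bb-Db: a major triad on Gb.
Gb is the lowered second degree of F major (diatonic 2 would be G). This is the Neapolitan sixth — a major triad on the lowered second degree, here in its customary first inversion.
With Bb in the bass the chord is in first inversion, so the figured bass is 6.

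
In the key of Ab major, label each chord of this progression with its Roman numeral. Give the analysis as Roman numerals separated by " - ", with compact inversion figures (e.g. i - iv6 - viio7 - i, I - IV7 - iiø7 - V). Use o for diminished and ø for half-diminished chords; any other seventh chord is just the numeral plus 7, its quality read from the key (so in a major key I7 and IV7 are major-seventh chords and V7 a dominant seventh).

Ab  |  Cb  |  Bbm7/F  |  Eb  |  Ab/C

I - bIII - ii43 - V - I6

Ab has root Ab, degree 1 in Ab major, so I.
Cb is non-diatonic — bIII, a mixture chord from Ab minor.
Bbm7/F: root Bb is the supertonic; minor seventh chord there is ii43.
Eb has root Eb, degree 5 in Ab major, so V.
Ab/C has root Ab, degree 1 in Ab major, so I6.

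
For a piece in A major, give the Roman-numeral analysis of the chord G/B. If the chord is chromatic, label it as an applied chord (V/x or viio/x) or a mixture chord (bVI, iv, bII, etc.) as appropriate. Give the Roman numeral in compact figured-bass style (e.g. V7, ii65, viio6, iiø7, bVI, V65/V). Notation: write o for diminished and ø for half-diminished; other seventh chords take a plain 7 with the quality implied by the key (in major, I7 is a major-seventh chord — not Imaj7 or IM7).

bVII6

The pitches G-B-D form a major triad rooted on G.
G is the lowered seventh degree of A major (diatonic 7 would be G#). This is a major triad on the lowered seventh degree (the subtonic), borrowed from the parallel minor.
With B in the bass the chord is in first inversion, so the figured bass is 6.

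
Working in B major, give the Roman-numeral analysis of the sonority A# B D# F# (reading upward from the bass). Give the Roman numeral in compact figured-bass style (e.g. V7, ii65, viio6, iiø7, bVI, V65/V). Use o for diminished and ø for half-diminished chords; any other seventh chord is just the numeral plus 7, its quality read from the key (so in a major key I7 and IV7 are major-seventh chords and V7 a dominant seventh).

Stacked in thirds the chord is B-D#-F#-A#: a major seventh chord on B.
In B major, B is the tonic; the diatonic major seventh chord there is I7.
With A# in the bass the chord is in third inversion, so the figured bass is 42.

I42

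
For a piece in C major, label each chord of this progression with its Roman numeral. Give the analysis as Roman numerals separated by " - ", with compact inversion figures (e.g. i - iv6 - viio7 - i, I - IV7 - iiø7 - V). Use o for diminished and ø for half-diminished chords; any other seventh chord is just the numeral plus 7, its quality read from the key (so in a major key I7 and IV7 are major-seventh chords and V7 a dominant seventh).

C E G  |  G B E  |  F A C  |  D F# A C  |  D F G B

C-E-G has root C, degree 1 in C major, so I.
G-B-E has root E, degree 3 in C major, so iii6.
F-A-C has root F, degree 4 in C major, so IV.
D-F#-A-C: chromatic; D is V of V, so V7/V.
D-F-G-B has root G, degree 5 in C major, so V43.

I - iii6 - IV - V7/V - V43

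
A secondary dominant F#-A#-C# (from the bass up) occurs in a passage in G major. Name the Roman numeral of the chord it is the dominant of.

The chord is a major triad on F#.
A dominant resolves down a perfect fifth: F# → B. In G major, B is scale degree 3, i.e. iii.

iii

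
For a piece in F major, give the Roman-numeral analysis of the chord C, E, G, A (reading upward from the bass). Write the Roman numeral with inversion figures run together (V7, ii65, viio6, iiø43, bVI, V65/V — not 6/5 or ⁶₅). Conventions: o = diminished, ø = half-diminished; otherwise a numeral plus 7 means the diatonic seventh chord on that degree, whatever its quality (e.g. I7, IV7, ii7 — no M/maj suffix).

Stacked in thirds the chord is A-C-E-G: a minor seventh chord on A.
In F major, A is the mediant; the diatonic minor seventh chord there is iii7.
With C in the bass the chord is in first inversion, so the figured bass is 65.

iii65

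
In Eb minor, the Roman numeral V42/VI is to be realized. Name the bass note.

The applied chord V42/VI is rooted on Gb: Gb-Bb-Db-Fb.
The figure 42 means third inversion — the seventh is in the bass.

Fb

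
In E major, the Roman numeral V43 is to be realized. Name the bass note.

V in E major has root B; the chord is B-D#-F#-A.
The figure 43 means second inversion — the fifth is in the bass.

F#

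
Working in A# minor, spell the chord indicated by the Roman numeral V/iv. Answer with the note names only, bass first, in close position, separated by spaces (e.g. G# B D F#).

A# C## E#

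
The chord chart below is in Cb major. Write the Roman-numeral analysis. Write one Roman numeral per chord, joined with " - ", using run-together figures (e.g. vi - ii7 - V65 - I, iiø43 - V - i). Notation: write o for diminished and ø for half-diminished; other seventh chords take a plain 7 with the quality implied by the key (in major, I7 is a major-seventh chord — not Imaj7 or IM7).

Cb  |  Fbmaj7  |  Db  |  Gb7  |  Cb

Cb has root Cb, degree 1 in Cb major, so I.
Fbmaj7: major seventh chord on Fb = scale degree 4 → IV7.
Db: chromatic; Db is V of V, so V/V.
Gb7: dominant seventh chord on Gb = scale degree 5 → V7.
Cb: major triad on Cb = scale degree 1 → I.

I - IV7 - V/V - V7 - I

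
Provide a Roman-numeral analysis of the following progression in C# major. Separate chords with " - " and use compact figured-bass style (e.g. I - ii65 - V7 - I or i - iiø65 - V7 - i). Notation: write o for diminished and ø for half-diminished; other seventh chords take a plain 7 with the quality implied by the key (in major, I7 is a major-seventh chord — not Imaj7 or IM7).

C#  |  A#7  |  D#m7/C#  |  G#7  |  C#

C# has root C#, degree 1 in C# major, so I.
A#7: a dominant seventh chord on A#, the applied dominant of ii → V7/ii.
D#m7/C#: minor seventh chord on D# = scale degree 2 → ii42.
G#7: dominant seventh chord on G# = scale degree 5 → V7.
C#: major triad on C# = scale degree 1 → I.

I - V7/ii - ii42 - V7 - I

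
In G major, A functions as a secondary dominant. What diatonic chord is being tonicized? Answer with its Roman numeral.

The chord is a major triad on A.
A dominant resolves down a perfect fifth: A → D. In G major, D is scale degree 5, i.e. V.

V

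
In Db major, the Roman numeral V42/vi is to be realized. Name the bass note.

Eb

The applied chord V42/vi is rooted on F: F-A-C-Eb.
The figure 42 means third inversion — the seventh is in the bass.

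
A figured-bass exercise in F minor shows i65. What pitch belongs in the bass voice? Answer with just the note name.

i in F minor has root F; the chord is F-Ab-C-Eb.
The figure 65 means first inversion — the third is in the bass.

Ab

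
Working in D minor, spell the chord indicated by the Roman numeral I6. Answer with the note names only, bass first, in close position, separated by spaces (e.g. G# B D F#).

F# A D

Scale degree 1 in D minor is D; here the chord built on it is altered to a major triad. I6 is the major tonic (Picardy third), borrowed from the parallel major.
So the chord is D-F#-A, a major triad.
The figured bass 6 indicates first inversion, placing the third (F#) in the bass: F#-A-D.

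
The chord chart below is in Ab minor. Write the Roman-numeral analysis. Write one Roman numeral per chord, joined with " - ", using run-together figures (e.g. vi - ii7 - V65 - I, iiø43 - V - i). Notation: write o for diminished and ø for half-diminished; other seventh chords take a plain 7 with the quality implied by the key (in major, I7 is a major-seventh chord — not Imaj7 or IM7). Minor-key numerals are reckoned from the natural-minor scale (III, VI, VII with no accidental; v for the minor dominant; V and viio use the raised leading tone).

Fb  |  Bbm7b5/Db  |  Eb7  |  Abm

VI - iiø65 - V7 - i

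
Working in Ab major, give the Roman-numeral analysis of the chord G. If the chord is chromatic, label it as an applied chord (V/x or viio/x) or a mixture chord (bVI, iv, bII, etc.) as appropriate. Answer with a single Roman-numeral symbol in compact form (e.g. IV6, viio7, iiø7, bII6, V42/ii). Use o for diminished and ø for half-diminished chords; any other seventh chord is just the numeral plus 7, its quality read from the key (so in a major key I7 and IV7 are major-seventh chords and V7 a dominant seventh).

The pitches G-B-D form a major triad rooted on G.
G is not a diatonic chord root with this quality in Ab major, but it lies a perfect fifth above C (iii), so the chord functions as an applied dominant of iii.

V/iii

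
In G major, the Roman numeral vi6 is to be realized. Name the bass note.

G

vi in G major has root E; the chord is E-G-B.
The figure 6 means first inversion — the third is in the bass.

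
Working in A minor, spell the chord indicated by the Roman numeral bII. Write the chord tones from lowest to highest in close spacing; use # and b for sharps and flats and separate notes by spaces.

Bb D F

bII is the Neapolitan chord — a major triad on the lowered second degree. In A minor that root is Bb.
So the chord is Bb-D-F.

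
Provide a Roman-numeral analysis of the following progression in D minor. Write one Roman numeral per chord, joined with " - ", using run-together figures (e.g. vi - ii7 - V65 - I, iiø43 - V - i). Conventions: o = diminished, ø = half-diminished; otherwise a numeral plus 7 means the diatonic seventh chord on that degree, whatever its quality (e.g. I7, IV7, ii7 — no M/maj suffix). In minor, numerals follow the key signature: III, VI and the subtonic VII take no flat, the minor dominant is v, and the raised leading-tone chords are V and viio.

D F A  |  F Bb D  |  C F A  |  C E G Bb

i - VI64 - III64 - VII7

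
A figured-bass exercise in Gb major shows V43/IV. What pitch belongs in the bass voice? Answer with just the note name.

The applied chord V43/IV is rooted on Gb: Gb-Bb-Db-Fb.
The figure 43 means second inversion — the fifth is in the bass.

Db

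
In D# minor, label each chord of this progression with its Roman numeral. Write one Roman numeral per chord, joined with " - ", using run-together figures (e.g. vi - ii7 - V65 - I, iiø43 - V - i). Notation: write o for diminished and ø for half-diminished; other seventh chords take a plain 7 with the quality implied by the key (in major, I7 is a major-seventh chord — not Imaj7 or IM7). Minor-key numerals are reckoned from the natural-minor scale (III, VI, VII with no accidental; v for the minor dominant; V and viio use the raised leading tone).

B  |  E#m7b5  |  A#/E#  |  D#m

B: root B is the submediant; major triad there is VI.
E#m7b5 has root E#, degree 2 in D# minor, so iiø7.
A#/E#: root A# is the dominant; major triad there is V64.
D#m: root D# is the tonic; minor triad there is i.

VI - iiø7 - V64 - i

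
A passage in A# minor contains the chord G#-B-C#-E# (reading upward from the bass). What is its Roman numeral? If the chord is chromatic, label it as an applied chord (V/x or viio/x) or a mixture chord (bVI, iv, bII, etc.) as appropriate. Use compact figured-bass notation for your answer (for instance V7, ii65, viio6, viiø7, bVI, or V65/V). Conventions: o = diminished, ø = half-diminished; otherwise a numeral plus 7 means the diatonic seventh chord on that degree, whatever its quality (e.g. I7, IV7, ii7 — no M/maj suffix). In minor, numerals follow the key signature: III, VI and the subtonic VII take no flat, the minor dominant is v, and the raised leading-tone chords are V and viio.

The pitches C#-E#-G#-B form a dominant seventh chord rooted on C#.
C# is not a diatonic chord root with this quality in A# minor, but it lies a perfect fifth above F# (VI), so the chord functions as an applied dominant of VI.
With G# in the bass the chord is in second inversion, so the figured bass is 43.

V43/VI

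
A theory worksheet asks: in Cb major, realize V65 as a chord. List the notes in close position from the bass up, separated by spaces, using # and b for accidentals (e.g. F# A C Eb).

Bb Db Fb Gb

In Cb major, the dominant is Gb, and the diatonic chord built there is a dominant seventh chord.
That chord is spelled Gb-Bb-Db-Fb.
The figured bass 65 indicates first inversion, placing the third (Bb) in the bass: Bb-Db-Fb-Gb.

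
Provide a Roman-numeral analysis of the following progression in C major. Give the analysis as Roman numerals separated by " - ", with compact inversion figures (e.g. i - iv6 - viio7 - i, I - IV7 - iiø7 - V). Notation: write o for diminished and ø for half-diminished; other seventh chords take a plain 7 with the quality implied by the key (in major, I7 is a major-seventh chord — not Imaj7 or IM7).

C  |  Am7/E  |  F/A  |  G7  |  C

I - vi43 - IV6 - V7 - I

C: major triad on C = scale degree 1 → I.
Am7/E has root A, degree 6 in C major, so vi43.
F/A: root F is the subdominant; major triad there is IV6.
G7: dominant seventh chord on G = scale degree 5 → V7.
C has root C, degree 1 in C major, so I.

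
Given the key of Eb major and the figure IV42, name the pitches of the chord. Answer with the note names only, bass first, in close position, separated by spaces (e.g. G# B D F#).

The numeral's case and figure indicate a major seventh chord. In Eb major its root, the subdominant, is Ab.
That chord is spelled Ab-C-Eb-G.
The figured bass 42 indicates third inversion, placing the seventh (G) in the bass: G-Ab-C-Eb.

G Ab C Eb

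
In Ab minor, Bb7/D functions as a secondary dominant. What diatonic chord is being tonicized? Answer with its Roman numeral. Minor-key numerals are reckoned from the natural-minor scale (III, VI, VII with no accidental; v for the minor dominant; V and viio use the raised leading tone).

The chord is a dominant seventh chord on Bb.
A dominant resolves down a perfect fifth: Bb → Eb. In Ab minor, Eb is scale degree 5, i.e. V.

V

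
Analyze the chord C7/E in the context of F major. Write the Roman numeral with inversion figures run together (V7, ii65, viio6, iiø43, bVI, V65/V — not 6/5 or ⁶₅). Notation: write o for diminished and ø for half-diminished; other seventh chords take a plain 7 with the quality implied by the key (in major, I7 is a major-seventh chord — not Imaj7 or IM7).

V65

The pitches C-E-G-Bb form a dominant seventh chord rooted on C.
C is scale degree 5 in F major, and a dominant seventh chord on that degree is written V7.
With E in the bass the chord is in first inversion, so the figured bass is 65.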